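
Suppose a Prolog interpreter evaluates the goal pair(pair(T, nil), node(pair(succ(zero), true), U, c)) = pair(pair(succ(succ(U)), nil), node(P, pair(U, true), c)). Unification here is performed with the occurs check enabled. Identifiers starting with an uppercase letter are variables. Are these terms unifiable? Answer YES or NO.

Decompose pair/2: pair(T, nil) = pair(succ(succ(U)), nil),  node(pair(succ(zero), true), U, c) = node(P, pair(U, true), c).
Decompose pair/2: T = succ(succ(U)),  nil = nil.
Bind T := succ(succ(U)); no other remaining equation mentions T.
Delete trivial equation nil = nil.
Decompose node/3: pair(succ(zero), true) = P,  U = pair(U, true),  c = c.
Bind P := pair(succ(zero), true); no other remaining equation mentions P.
Occurs check fails: U occurs in pair(U, true); the equation U = pair(U, true) has no finite solution.

NO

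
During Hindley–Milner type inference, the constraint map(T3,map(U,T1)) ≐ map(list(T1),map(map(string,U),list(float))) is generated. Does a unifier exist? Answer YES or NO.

Decompose map/2: T3 ≐ list(T1),  map(U,T1) ≐ map(map(string,U),list(float)).
Bind T3 := list(T1); no other remaining equation mentions T3.
Decompose map/2: U ≐ map(string,U),  T1 ≐ list(float).
Occurs check fails: U occurs in map(string,U); the equation U ≐ map(string,U) has no finite solution.

NO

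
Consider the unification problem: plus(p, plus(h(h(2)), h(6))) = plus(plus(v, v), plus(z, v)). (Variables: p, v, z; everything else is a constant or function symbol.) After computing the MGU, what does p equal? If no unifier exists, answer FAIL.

Decompose plus/2: p = plus(v, v),  plus(h(h(2)), h(6)) = plus(z, v).
Bind p := plus(v, v); no other remaining equation mentions p.
Decompose plus/2: h(h(2)) = z,  h(6) = v.
Bind z := h(h(2)); no other remaining equation mentions z.
Bind v := h(6). Substituting into the earlier binding gives p := plus(h(6), h(6)).
MGU = { p := plus(h(6), h(6)), z := h(h(2)), v := h(6) }, so p := plus(h(6), h(6)).

plus(h(6), h(6))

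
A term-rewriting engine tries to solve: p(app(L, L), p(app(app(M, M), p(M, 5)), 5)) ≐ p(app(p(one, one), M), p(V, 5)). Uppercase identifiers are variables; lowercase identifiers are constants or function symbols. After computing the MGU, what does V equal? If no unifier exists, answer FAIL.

Decompose p/2: app(L, L) ≐ app(p(one, one), M),  p(app(app(M, M), p(M, 5)), 5) ≐ p(V, 5).
Decompose app/2: L ≐ p(one, one),  L ≐ M.
Bind L := p(one, one); substituting into the one remaining equation that mentions L gives: p(one, one) ≐ M.
Bind M := p(one, one); substituting into the remaining equation gives: p(app(app(p(one, one), p(one, one)), p(p(one, one), 5)), 5) ≐ p(V, 5).
Decompose p/2: app(app(p(one, one), p(one, one)), p(p(one, one), 5)) ≐ V,  5 ≐ 5.
Bind V := app(app(p(one, one), p(one, one)), p(p(one, one), 5)); no other remaining equation mentions V.
Delete trivial equation 5 ≐ 5.
MGU = { L := p(one, one), M := p(one, one), V := app(app(p(one, one), p(one, one)), p(p(one, one), 5)) }, so V := app(app(p(one, one), p(one, one)), p(p(one, one), 5)).

app(app(p(one, one), p(one, one)), p(p(one, one), 5))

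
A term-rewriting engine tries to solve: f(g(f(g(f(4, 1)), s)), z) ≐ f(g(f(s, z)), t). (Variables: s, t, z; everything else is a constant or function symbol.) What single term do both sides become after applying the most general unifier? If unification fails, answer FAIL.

f(g(f(g(f(4, 1)), g(f(4, 1)))), g(f(4, 1)))

Decompose f/2: g(f(g(f(4, 1)), s)) ≐ g(f(s, z)),  z ≐ t.
Decompose g/1: f(g(f(4, 1)), s) ≐ f(s, z).
Decompose f/2: g(f(4, 1)) ≐ s,  s ≐ z.
Bind s := g(f(4, 1)); substituting into the one remaining equation that mentions s gives: g(f(4, 1)) ≐ z.
Bind z := g(f(4, 1)); substituting into the remaining equation gives: g(f(4, 1)) ≐ t.
Bind t := g(f(4, 1)).
Applying the MGU to either side gives f(g(f(g(f(4, 1)), g(f(4, 1)))), g(f(4, 1))).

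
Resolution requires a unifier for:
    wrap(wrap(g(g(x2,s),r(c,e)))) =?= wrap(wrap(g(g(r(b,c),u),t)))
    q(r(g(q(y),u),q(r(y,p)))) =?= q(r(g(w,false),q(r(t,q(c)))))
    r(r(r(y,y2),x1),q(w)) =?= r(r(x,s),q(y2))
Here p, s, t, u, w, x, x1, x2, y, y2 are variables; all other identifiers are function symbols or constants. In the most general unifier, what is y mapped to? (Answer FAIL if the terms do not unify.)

Decompose wrap/1: wrap(g(g(x2,s),r(c,e))) =?= wrap(g(g(r(b,c),u),t)).
Decompose wrap/1: g(g(x2,s),r(c,e)) =?= g(g(r(b,c),u),t).
Decompose g/2: g(x2,s) =?= g(r(b,c),u),  r(c,e) =?= t.
Decompose g/2: x2 =?= r(b,c),  s =?= u.
Bind x2 := r(b,c); no other remaining equation mentions x2.
Bind s := u; substituting into the one remaining equation that mentions s gives: r(r(r(y,y2),x1),q(w)) =?= r(r(x,u),q(y2)).
Bind t := r(c,e); substituting into the one remaining equation that mentions t gives: q(r(g(q(y),u),q(r(y,p)))) =?= q(r(g(w,false),q(r(r(c,e),q(c))))).
Decompose q/1: r(g(q(y),u),q(r(y,p))) =?= r(g(w,false),q(r(r(c,e),q(c)))).
Decompose r/2: g(q(y),u) =?= g(w,false),  q(r(y,p)) =?= q(r(r(c,e),q(c))).
Decompose g/2: q(y) =?= w,  u =?= false.
Bind w := q(y); substituting into the one remaining equation that mentions w gives: r(r(r(y,y2),x1),q(q(y))) =?= r(r(x,u),q(y2)).
Bind u := false; substituting into the one remaining equation that mentions u gives: r(r(r(y,y2),x1),q(q(y))) =?= r(r(x,false),q(y2)). Substituting into the earlier binding gives s := false.
Decompose q/1: r(y,p) =?= r(r(c,e),q(c)).
Decompose r/2: y =?= r(c,e),  p =?= q(c).
Bind y := r(c,e); substituting into the one remaining equation that mentions y gives: r(r(r(r(c,e),y2),x1),q(q(r(c,e)))) =?= r(r(x,false),q(y2)). Substituting into the earlier binding gives w := q(r(c,e)).
Bind p := q(c); no other remaining equation mentions p.
Decompose r/2: r(r(r(c,e),y2),x1) =?= r(x,false),  q(q(r(c,e))) =?= q(y2).
Decompose r/2: r(r(c,e),y2) =?= x,  x1 =?= false.
Bind x := r(r(c,e),y2); no other remaining equation mentions x.
Bind x1 := false; no other remaining equation mentions x1.
Decompose q/1: q(r(c,e)) =?= y2.
Bind y2 := q(r(c,e)). Substituting into the earlier binding gives x := r(r(c,e),q(r(c,e))).
MGU = { x2 -> r(b,c), s -> false, t -> r(c,e), w -> q(r(c,e)), u -> false, y -> r(c,e), p -> q(c), x -> r(r(c,e),q(r(c,e))), x1 -> false, y2 -> q(r(c,e)) }, so y -> r(c,e).

r(c,e)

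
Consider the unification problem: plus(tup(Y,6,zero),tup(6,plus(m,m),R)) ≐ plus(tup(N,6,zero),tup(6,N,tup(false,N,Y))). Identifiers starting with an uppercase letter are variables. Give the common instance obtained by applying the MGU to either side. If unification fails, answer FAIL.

Decompose plus/2: tup(Y,6,zero) ≐ tup(N,6,zero),  tup(6,plus(m,m),R) ≐ tup(6,N,tup(false,N,Y)).
Decompose tup/3: Y ≐ N,  6 ≐ 6,  zero ≐ zero.
Bind Y := N; substituting into the one remaining equation that mentions Y gives: tup(6,plus(m,m),R) ≐ tup(6,N,tup(false,N,N)).
Delete trivial equation 6 ≐ 6.
Delete trivial equation zero ≐ zero.
Decompose tup/3: 6 ≐ 6,  plus(m,m) ≐ N,  R ≐ tup(false,N,N).
Delete trivial equation 6 ≐ 6.
Bind N := plus(m,m); substituting into the remaining equation gives: R ≐ tup(false,plus(m,m),plus(m,m)). Substituting into the earlier binding gives Y := plus(m,m).
Bind R := tup(false,plus(m,m),plus(m,m)).
Applying the MGU to either side gives plus(tup(plus(m,m),6,zero),tup(6,plus(m,m),tup(false,plus(m,m),plus(m,m)))).

plus(tup(plus(m,m),6,zero),tup(6,plus(m,m),tup(false,plus(m,m),plus(m,m))))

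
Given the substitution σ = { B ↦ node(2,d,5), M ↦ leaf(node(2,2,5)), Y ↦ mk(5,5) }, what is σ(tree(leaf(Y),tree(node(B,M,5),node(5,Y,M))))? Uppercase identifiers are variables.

Replace each occurrence of B with node(2,d,5).
Replace each occurrence of M with leaf(node(2,2,5)).
Replace each occurrence of Y with mk(5,5).
Result: tree(leaf(mk(5,5)),tree(node(node(2,d,5),leaf(node(2,2,5)),5),node(5,mk(5,5),leaf(node(2,2,5))))).

tree(leaf(mk(5,5)),tree(node(node(2,d,5),leaf(node(2,2,5)),5),node(5,mk(5,5),leaf(node(2,2,5)))))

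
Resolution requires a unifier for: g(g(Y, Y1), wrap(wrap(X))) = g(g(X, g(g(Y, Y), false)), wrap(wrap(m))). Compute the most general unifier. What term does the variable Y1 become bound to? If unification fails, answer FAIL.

g(g(m, m), false)

Decompose g/2: g(Y, Y1) = g(X, g(g(Y, Y), false)),  wrap(wrap(X)) = wrap(wrap(m)).
Decompose g/2: Y = X,  Y1 = g(g(Y, Y), false).
Bind Y := X; substituting into the one remaining equation that mentions Y gives: Y1 = g(g(X, X), false).
Bind Y1 := g(g(X, X), false); no other remaining equation mentions Y1.
Decompose wrap/1: wrap(X) = wrap(m).
Decompose wrap/1: X = m.
Bind X := m. Substituting into the earlier bindings gives Y := m, Y1 := g(g(m, m), false).
MGU = { Y ↦ m, Y1 ↦ g(g(m, m), false), X ↦ m }, so Y1 ↦ g(g(m, m), false).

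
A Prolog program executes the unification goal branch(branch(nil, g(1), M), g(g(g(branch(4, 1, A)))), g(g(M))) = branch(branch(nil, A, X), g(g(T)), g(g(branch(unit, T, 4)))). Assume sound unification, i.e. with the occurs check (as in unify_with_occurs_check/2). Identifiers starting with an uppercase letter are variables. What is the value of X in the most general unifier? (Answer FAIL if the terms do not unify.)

Decompose branch/3: branch(nil, g(1), M) = branch(nil, A, X),  g(g(g(branch(4, 1, A)))) = g(g(T)),  g(g(M)) = g(g(branch(unit, T, 4))).
Decompose branch/3: nil = nil,  g(1) = A,  M = X.
Delete trivial equation nil = nil.
Bind A := g(1); substituting into the one remaining equation that mentions A gives: g(g(g(branch(4, 1, g(1))))) = g(g(T)).
Bind M := X; substituting into the one remaining equation that mentions M gives: g(g(X)) = g(g(branch(unit, T, 4))).
Decompose g/1: g(g(branch(4, 1, g(1)))) = g(T).
Decompose g/1: g(branch(4, 1, g(1))) = T.
Bind T := g(branch(4, 1, g(1))); substituting into the remaining equation gives: g(g(X)) = g(g(branch(unit, g(branch(4, 1, g(1))), 4))).
Decompose g/1: g(X) = g(branch(unit, g(branch(4, 1, g(1))), 4)).
Decompose g/1: X = branch(unit, g(branch(4, 1, g(1))), 4).
Bind X := branch(unit, g(branch(4, 1, g(1))), 4). Substituting into the earlier binding gives M := branch(unit, g(branch(4, 1, g(1))), 4).
MGU = { A = g(1), M = branch(unit, g(branch(4, 1, g(1))), 4), T = g(branch(4, 1, g(1))), X = branch(unit, g(branch(4, 1, g(1))), 4) }, so X = branch(unit, g(branch(4, 1, g(1))), 4).

branch(unit, g(branch(4, 1, g(1))), 4)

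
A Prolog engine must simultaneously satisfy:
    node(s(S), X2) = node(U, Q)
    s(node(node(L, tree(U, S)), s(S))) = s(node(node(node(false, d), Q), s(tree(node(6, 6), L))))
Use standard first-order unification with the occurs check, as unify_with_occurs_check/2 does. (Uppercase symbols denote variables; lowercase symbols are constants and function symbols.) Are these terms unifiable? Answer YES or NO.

YES

Decompose node/2: s(S) = U,  X2 = Q.
Bind U := s(S); substituting into the one remaining equation that mentions U gives: s(node(node(L, tree(s(S), S)), s(S))) = s(node(node(node(false, d), Q), s(tree(node(6, 6), L)))).
Bind X2 := Q; no other remaining equation mentions X2.
Decompose s/1: node(node(L, tree(s(S), S)), s(S)) = node(node(node(false, d), Q), s(tree(node(6, 6), L))).
Decompose node/2: node(L, tree(s(S), S)) = node(node(false, d), Q),  s(S) = s(tree(node(6, 6), L)).
Decompose node/2: L = node(false, d),  tree(s(S), S) = Q.
Bind L := node(false, d); substituting into the one remaining equation that mentions L gives: s(S) = s(tree(node(6, 6), node(false, d))).
Bind Q := tree(s(S), S); no other remaining equation mentions Q. Substituting into the earlier binding gives X2 := tree(s(S), S).
Decompose s/1: S = tree(node(6, 6), node(false, d)).
Bind S := tree(node(6, 6), node(false, d)). Substituting into the earlier bindings gives U := s(tree(node(6, 6), node(false, d))), X2 := tree(s(tree(node(6, 6), node(false, d))), tree(node(6, 6), node(false, d))), Q := tree(s(tree(node(6, 6), node(false, d))), tree(node(6, 6), node(false, d))).
No equations remain and no clash or occurs-check failure arose, so a unifier exists.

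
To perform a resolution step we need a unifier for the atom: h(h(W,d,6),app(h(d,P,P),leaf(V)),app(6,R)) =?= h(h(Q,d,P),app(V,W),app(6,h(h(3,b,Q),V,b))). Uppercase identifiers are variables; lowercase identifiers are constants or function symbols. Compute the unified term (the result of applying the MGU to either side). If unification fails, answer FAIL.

Decompose h/3: h(W,d,6) =?= h(Q,d,P),  app(h(d,P,P),leaf(V)) =?= app(V,W),  app(6,R) =?= app(6,h(h(3,b,Q),V,b)).
Decompose h/3: W =?= Q,  d =?= d,  6 =?= P.
Bind W := Q; substituting into the one remaining equation that mentions W gives: app(h(d,P,P),leaf(V)) =?= app(V,Q).
Delete trivial equation d =?= d.
Bind P := 6; substituting into the one remaining equation that mentions P gives: app(h(d,6,6),leaf(V)) =?= app(V,Q).
Decompose app/2: h(d,6,6) =?= V,  leaf(V) =?= Q.
Bind V := h(d,6,6); substituting into the remaining equations gives: leaf(h(d,6,6)) =?= Q,  app(6,R) =?= app(6,h(h(3,b,Q),h(d,6,6),b)).
Bind Q := leaf(h(d,6,6)); substituting into the remaining equation gives: app(6,R) =?= app(6,h(h(3,b,leaf(h(d,6,6))),h(d,6,6),b)). Substituting into the earlier binding gives W := leaf(h(d,6,6)).
Decompose app/2: 6 =?= 6,  R =?= h(h(3,b,leaf(h(d,6,6))),h(d,6,6),b).
Delete trivial equation 6 =?= 6.
Bind R := h(h(3,b,leaf(h(d,6,6))),h(d,6,6),b).
Applying the MGU to either side gives h(h(leaf(h(d,6,6)),d,6),app(h(d,6,6),leaf(h(d,6,6))),app(6,h(h(3,b,leaf(h(d,6,6))),h(d,6,6),b))).

h(h(leaf(h(d,6,6)),d,6),app(h(d,6,6),leaf(h(d,6,6))),app(6,h(h(3,b,leaf(h(d,6,6))),h(d,6,6),b)))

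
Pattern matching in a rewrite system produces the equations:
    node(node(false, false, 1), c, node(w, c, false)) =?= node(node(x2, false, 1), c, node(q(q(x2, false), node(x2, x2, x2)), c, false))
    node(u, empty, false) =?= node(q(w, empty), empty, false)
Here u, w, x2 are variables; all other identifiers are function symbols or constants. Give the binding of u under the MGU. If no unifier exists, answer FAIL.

q(q(q(false, false), node(false, false, false)), empty)

Decompose node/3: node(false, false, 1) =?= node(x2, false, 1),  c =?= c,  node(w, c, false) =?= node(q(q(x2, false), node(x2, x2, x2)), c, false).
Decompose node/3: false =?= x2,  false =?= false,  1 =?= 1.
Bind x2 := false; substituting into the one remaining equation that mentions x2 gives: node(w, c, false) =?= node(q(q(false, false), node(false, false, false)), c, false).
Delete trivial equation false =?= false.
Delete trivial equation 1 =?= 1.
Delete trivial equation c =?= c.
Decompose node/3: w =?= q(q(false, false), node(false, false, false)),  c =?= c,  false =?= false.
Bind w := q(q(false, false), node(false, false, false)); substituting into the one remaining equation that mentions w gives: node(u, empty, false) =?= node(q(q(q(false, false), node(false, false, false)), empty), empty, false).
Delete trivial equation c =?= c.
Delete trivial equation false =?= false.
Decompose node/3: u =?= q(q(q(false, false), node(false, false, false)), empty),  empty =?= empty,  false =?= false.
Bind u := q(q(q(false, false), node(false, false, false)), empty); no other remaining equation mentions u.
Delete trivial equation empty =?= empty.
Delete trivial equation false =?= false.
MGU = { x2 -> false, w -> q(q(false, false), node(false, false, false)), u -> q(q(q(false, false), node(false, false, false)), empty) }, so u -> q(q(q(false, false), node(false, false, false)), empty).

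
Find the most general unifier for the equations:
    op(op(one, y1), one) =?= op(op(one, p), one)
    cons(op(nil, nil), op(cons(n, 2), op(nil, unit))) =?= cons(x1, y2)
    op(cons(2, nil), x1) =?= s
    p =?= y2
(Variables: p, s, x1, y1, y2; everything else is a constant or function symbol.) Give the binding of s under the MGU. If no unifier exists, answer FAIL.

op(cons(2, nil), op(nil, nil))

Decompose op/2: op(one, y1) =?= op(one, p),  one =?= one.
Decompose op/2: one =?= one,  y1 =?= p.
Delete trivial equation one =?= one.
Bind y1 := p; no other remaining equation mentions y1.
Delete trivial equation one =?= one.
Decompose cons/2: op(nil, nil) =?= x1,  op(cons(n, 2), op(nil, unit)) =?= y2.
Bind x1 := op(nil, nil); substituting into the one remaining equation that mentions x1 gives: op(cons(2, nil), op(nil, nil)) =?= s.
Bind y2 := op(cons(n, 2), op(nil, unit)); substituting into the one remaining equation that mentions y2 gives: p =?= op(cons(n, 2), op(nil, unit)).
Bind s := op(cons(2, nil), op(nil, nil)); no other remaining equation mentions s.
Bind p := op(cons(n, 2), op(nil, unit)). Substituting into the earlier binding gives y1 := op(cons(n, 2), op(nil, unit)).
MGU = { y1 -> op(cons(n, 2), op(nil, unit)), x1 -> op(nil, nil), y2 -> op(cons(n, 2), op(nil, unit)), s -> op(cons(2, nil), op(nil, nil)), p -> op(cons(n, 2), op(nil, unit)) }, so s -> op(cons(2, nil), op(nil, nil)).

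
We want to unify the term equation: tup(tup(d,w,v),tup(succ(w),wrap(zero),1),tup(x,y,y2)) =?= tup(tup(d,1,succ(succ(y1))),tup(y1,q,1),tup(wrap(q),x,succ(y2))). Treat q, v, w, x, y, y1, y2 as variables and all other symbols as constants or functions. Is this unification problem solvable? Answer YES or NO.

NO

Decompose tup/3: tup(d,w,v) =?= tup(d,1,succ(succ(y1))),  tup(succ(w),wrap(zero),1) =?= tup(y1,q,1),  tup(x,y,y2) =?= tup(wrap(q),x,succ(y2)).
Decompose tup/3: d =?= d,  w =?= 1,  v =?= succ(succ(y1)).
Delete trivial equation d =?= d.
Bind w := 1; substituting into the one remaining equation that mentions w gives: tup(succ(1),wrap(zero),1) =?= tup(y1,q,1).
Bind v := succ(succ(y1)); no other remaining equation mentions v.
Decompose tup/3: succ(1) =?= y1,  wrap(zero) =?= q,  1 =?= 1.
Bind y1 := succ(1); no other remaining equation mentions y1. Substituting into the earlier binding gives v := succ(succ(succ(1))).
Bind q := wrap(zero); substituting into the one remaining equation that mentions q gives: tup(x,y,y2) =?= tup(wrap(wrap(zero)),x,succ(y2)).
Delete trivial equation 1 =?= 1.
Decompose tup/3: x =?= wrap(wrap(zero)),  y =?= x,  y2 =?= succ(y2).
Bind x := wrap(wrap(zero)); substituting into the one remaining equation that mentions x gives: y =?= wrap(wrap(zero)).
Bind y := wrap(wrap(zero)); no other remaining equation mentions y.
Occurs check fails: y2 occurs in succ(y2); the equation y2 =?= succ(y2) has no finite solution.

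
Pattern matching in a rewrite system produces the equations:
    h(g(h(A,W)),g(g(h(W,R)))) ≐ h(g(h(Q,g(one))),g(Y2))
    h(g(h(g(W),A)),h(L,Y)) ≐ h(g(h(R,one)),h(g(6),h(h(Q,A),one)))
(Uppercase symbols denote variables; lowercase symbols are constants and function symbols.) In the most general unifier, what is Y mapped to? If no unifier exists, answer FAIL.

Decompose h/2: g(h(A,W)) ≐ g(h(Q,g(one))),  g(g(h(W,R))) ≐ g(Y2).
Decompose g/1: h(A,W) ≐ h(Q,g(one)).
Decompose h/2: A ≐ Q,  W ≐ g(one).
Bind A := Q; substituting into the one remaining equation that mentions A gives: h(g(h(g(W),Q)),h(L,Y)) ≐ h(g(h(R,one)),h(g(6),h(h(Q,Q),one))).
Bind W := g(one); substituting into the remaining equations gives: g(g(h(g(one),R))) ≐ g(Y2),  h(g(h(g(g(one)),Q)),h(L,Y)) ≐ h(g(h(R,one)),h(g(6),h(h(Q,Q),one))).
Decompose g/1: g(h(g(one),R)) ≐ Y2.
Bind Y2 := g(h(g(one),R)); no other remaining equation mentions Y2.
Decompose h/2: g(h(g(g(one)),Q)) ≐ g(h(R,one)),  h(L,Y) ≐ h(g(6),h(h(Q,Q),one)).
Decompose g/1: h(g(g(one)),Q) ≐ h(R,one).
Decompose h/2: g(g(one)) ≐ R,  Q ≐ one.
Bind R := g(g(one)); no other remaining equation mentions R. Substituting into the earlier binding gives Y2 := g(h(g(one),g(g(one)))).
Bind Q := one; substituting into the remaining equation gives: h(L,Y) ≐ h(g(6),h(h(one,one),one)). Substituting into the earlier binding gives A := one.
Decompose h/2: L ≐ g(6),  Y ≐ h(h(one,one),one).
Bind L := g(6); no other remaining equation mentions L.
Bind Y := h(h(one,one),one).
MGU = { A := one, W := g(one), Y2 := g(h(g(one),g(g(one)))), R := g(g(one)), Q := one, L := g(6), Y := h(h(one,one),one) }, so Y := h(h(one,one),one).

h(h(one,one),one)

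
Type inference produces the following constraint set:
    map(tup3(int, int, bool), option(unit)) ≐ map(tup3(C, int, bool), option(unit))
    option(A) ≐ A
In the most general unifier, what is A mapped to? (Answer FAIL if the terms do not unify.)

Decompose map/2: tup3(int, int, bool) ≐ tup3(C, int, bool),  option(unit) ≐ option(unit).
Decompose tup3/3: int ≐ C,  int ≐ int,  bool ≐ bool.
Bind C := int; no other remaining equation mentions C.
Delete trivial equation int ≐ int.
Delete trivial equation bool ≐ bool.
Delete trivial equation option(unit) ≐ option(unit).
Occurs check fails: A occurs in option(A); the equation A ≐ option(A) has no finite solution.

FAIL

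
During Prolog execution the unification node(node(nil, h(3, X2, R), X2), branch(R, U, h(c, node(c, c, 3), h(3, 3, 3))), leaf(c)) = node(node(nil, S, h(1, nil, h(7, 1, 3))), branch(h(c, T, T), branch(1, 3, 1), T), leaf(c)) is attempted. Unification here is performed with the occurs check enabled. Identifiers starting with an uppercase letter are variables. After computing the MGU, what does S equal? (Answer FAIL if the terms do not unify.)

Decompose node/3: node(nil, h(3, X2, R), X2) = node(nil, S, h(1, nil, h(7, 1, 3))),  branch(R, U, h(c, node(c, c, 3), h(3, 3, 3))) = branch(h(c, T, T), branch(1, 3, 1), T),  leaf(c) = leaf(c).
Decompose node/3: nil = nil,  h(3, X2, R) = S,  X2 = h(1, nil, h(7, 1, 3)).
Delete trivial equation nil = nil.
Bind S := h(3, X2, R); no other remaining equation mentions S.
Bind X2 := h(1, nil, h(7, 1, 3)); no other remaining equation mentions X2. Substituting into the earlier binding gives S := h(3, h(1, nil, h(7, 1, 3)), R).
Decompose branch/3: R = h(c, T, T),  U = branch(1, 3, 1),  h(c, node(c, c, 3), h(3, 3, 3)) = T.
Bind R := h(c, T, T); no other remaining equation mentions R. Substituting into the earlier binding gives S := h(3, h(1, nil, h(7, 1, 3)), h(c, T, T)).
Bind U := branch(1, 3, 1); no other remaining equation mentions U.
Bind T := h(c, node(c, c, 3), h(3, 3, 3)); no other remaining equation mentions T. Substituting into the earlier bindings gives S := h(3, h(1, nil, h(7, 1, 3)), h(c, h(c, node(c, c, 3), h(3, 3, 3)), h(c, node(c, c, 3), h(3, 3, 3)))), R := h(c, h(c, node(c, c, 3), h(3, 3, 3)), h(c, node(c, c, 3), h(3, 3, 3))).
Delete trivial equation leaf(c) = leaf(c).
MGU = { S = h(3, h(1, nil, h(7, 1, 3)), h(c, h(c, node(c, c, 3), h(3, 3, 3)), h(c, node(c, c, 3), h(3, 3, 3)))), X2 = h(1, nil, h(7, 1, 3)), R = h(c, h(c, node(c, c, 3), h(3, 3, 3)), h(c, node(c, c, 3), h(3, 3, 3))), U = branch(1, 3, 1), T = h(c, node(c, c, 3), h(3, 3, 3)) }, so S = h(3, h(1, nil, h(7, 1, 3)), h(c, h(c, node(c, c, 3), h(3, 3, 3)), h(c, node(c, c, 3), h(3, 3, 3)))).

h(3, h(1, nil, h(7, 1, 3)), h(c, h(c, node(c, c, 3), h(3, 3, 3)), h(c, node(c, c, 3), h(3, 3, 3))))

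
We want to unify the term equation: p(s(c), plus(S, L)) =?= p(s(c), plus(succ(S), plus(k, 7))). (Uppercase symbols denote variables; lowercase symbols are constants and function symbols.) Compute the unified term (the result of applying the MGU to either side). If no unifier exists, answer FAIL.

FAIL

Decompose p/2: s(c) =?= s(c),  plus(S, L) =?= plus(succ(S), plus(k, 7)).
Delete trivial equation s(c) =?= s(c).
Decompose plus/2: S =?= succ(S),  L =?= plus(k, 7).
Occurs check fails: S occurs in succ(S); the equation S =?= succ(S) has no finite solution.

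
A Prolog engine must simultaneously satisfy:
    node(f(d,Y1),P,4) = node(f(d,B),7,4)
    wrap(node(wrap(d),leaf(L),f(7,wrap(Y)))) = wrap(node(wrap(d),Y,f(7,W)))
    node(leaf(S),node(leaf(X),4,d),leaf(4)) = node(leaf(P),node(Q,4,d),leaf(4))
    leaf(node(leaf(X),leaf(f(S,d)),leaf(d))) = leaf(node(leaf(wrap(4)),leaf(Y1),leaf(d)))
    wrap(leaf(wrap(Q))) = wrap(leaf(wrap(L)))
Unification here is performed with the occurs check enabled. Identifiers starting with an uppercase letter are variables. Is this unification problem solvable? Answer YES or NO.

YES

Decompose node/3: f(d,Y1) = f(d,B),  P = 7,  4 = 4.
Decompose f/2: d = d,  Y1 = B.
Delete trivial equation d = d.
Bind Y1 := B; substituting into the one remaining equation that mentions Y1 gives: leaf(node(leaf(X),leaf(f(S,d)),leaf(d))) = leaf(node(leaf(wrap(4)),leaf(B),leaf(d))).
Bind P := 7; substituting into the one remaining equation that mentions P gives: node(leaf(S),node(leaf(X),4,d),leaf(4)) = node(leaf(7),node(Q,4,d),leaf(4)).
Delete trivial equation 4 = 4.
Decompose wrap/1: node(wrap(d),leaf(L),f(7,wrap(Y))) = node(wrap(d),Y,f(7,W)).
Decompose node/3: wrap(d) = wrap(d),  leaf(L) = Y,  f(7,wrap(Y)) = f(7,W).
Delete trivial equation wrap(d) = wrap(d).
Bind Y := leaf(L); substituting into the one remaining equation that mentions Y gives: f(7,wrap(leaf(L))) = f(7,W).
Decompose f/2: 7 = 7,  wrap(leaf(L)) = W.
Delete trivial equation 7 = 7.
Bind W := wrap(leaf(L)); no other remaining equation mentions W.
Decompose node/3: leaf(S) = leaf(7),  node(leaf(X),4,d) = node(Q,4,d),  leaf(4) = leaf(4).
Decompose leaf/1: S = 7.
Bind S := 7; substituting into the one remaining equation that mentions S gives: leaf(node(leaf(X),leaf(f(7,d)),leaf(d))) = leaf(node(leaf(wrap(4)),leaf(B),leaf(d))).
Decompose node/3: leaf(X) = Q,  4 = 4,  d = d.
Bind Q := leaf(X); substituting into the one remaining equation that mentions Q gives: wrap(leaf(wrap(leaf(X)))) = wrap(leaf(wrap(L))).
Delete trivial equation 4 = 4.
Delete trivial equation d = d.
Delete trivial equation leaf(4) = leaf(4).
Decompose leaf/1: node(leaf(X),leaf(f(7,d)),leaf(d)) = node(leaf(wrap(4)),leaf(B),leaf(d)).
Decompose node/3: leaf(X) = leaf(wrap(4)),  leaf(f(7,d)) = leaf(B),  leaf(d) = leaf(d).
Decompose leaf/1: X = wrap(4).
Bind X := wrap(4); substituting into the one remaining equation that mentions X gives: wrap(leaf(wrap(leaf(wrap(4))))) = wrap(leaf(wrap(L))). Substituting into the earlier binding gives Q := leaf(wrap(4)).
Decompose leaf/1: f(7,d) = B.
Bind B := f(7,d); no other remaining equation mentions B. Substituting into the earlier binding gives Y1 := f(7,d).
Delete trivial equation leaf(d) = leaf(d).
Decompose wrap/1: leaf(wrap(leaf(wrap(4)))) = leaf(wrap(L)).
Decompose leaf/1: wrap(leaf(wrap(4))) = wrap(L).
Decompose wrap/1: leaf(wrap(4)) = L.
Bind L := leaf(wrap(4)). Substituting into the earlier bindings gives Y := leaf(leaf(wrap(4))), W := wrap(leaf(leaf(wrap(4)))).
No equations remain and no clash or occurs-check failure arose, so a unifier exists.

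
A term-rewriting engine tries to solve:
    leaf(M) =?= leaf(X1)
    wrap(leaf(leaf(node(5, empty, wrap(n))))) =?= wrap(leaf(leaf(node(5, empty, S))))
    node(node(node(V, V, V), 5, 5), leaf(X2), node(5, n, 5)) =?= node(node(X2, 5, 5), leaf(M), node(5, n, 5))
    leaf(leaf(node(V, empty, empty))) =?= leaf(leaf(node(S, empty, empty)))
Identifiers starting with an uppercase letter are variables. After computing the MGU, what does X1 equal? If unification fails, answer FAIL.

node(wrap(n), wrap(n), wrap(n))

Decompose leaf/1: M =?= X1.
Bind M := X1; substituting into the one remaining equation that mentions M gives: node(node(node(V, V, V), 5, 5), leaf(X2), node(5, n, 5)) =?= node(node(X2, 5, 5), leaf(X1), node(5, n, 5)).
Decompose wrap/1: leaf(leaf(node(5, empty, wrap(n)))) =?= leaf(leaf(node(5, empty, S))).
Decompose leaf/1: leaf(node(5, empty, wrap(n))) =?= leaf(node(5, empty, S)).
Decompose leaf/1: node(5, empty, wrap(n)) =?= node(5, empty, S).
Decompose node/3: 5 =?= 5,  empty =?= empty,  wrap(n) =?= S.
Delete trivial equation 5 =?= 5.
Delete trivial equation empty =?= empty.
Bind S := wrap(n); substituting into the one remaining equation that mentions S gives: leaf(leaf(node(V, empty, empty))) =?= leaf(leaf(node(wrap(n), empty, empty))).
Decompose node/3: node(node(V, V, V), 5, 5) =?= node(X2, 5, 5),  leaf(X2) =?= leaf(X1),  node(5, n, 5) =?= node(5, n, 5).
Decompose node/3: node(V, V, V) =?= X2,  5 =?= 5,  5 =?= 5.
Bind X2 := node(V, V, V); substituting into the one remaining equation that mentions X2 gives: leaf(node(V, V, V)) =?= leaf(X1).
Delete trivial equation 5 =?= 5.
Delete trivial equation 5 =?= 5.
Decompose leaf/1: node(V, V, V) =?= X1.
Bind X1 := node(V, V, V); no other remaining equation mentions X1. Substituting into the earlier binding gives M := node(V, V, V).
Delete trivial equation node(5, n, 5) =?= node(5, n, 5).
Decompose leaf/1: leaf(node(V, empty, empty)) =?= leaf(node(wrap(n), empty, empty)).
Decompose leaf/1: node(V, empty, empty) =?= node(wrap(n), empty, empty).
Decompose node/3: V =?= wrap(n),  empty =?= empty,  empty =?= empty.
Bind V := wrap(n); no other remaining equation mentions V. Substituting into the earlier bindings gives M := node(wrap(n), wrap(n), wrap(n)), X2 := node(wrap(n), wrap(n), wrap(n)), X1 := node(wrap(n), wrap(n), wrap(n)).
Delete trivial equation empty =?= empty.
Delete trivial equation empty =?= empty.
MGU = { M -> node(wrap(n), wrap(n), wrap(n)), S -> wrap(n), X2 -> node(wrap(n), wrap(n), wrap(n)), X1 -> node(wrap(n), wrap(n), wrap(n)), V -> wrap(n) }, so X1 -> node(wrap(n), wrap(n), wrap(n)).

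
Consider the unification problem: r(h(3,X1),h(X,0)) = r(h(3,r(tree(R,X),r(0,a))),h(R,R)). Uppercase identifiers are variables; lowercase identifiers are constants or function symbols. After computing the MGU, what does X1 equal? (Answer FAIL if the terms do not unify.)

r(tree(0,0),r(0,a))

Decompose r/2: h(3,X1) = h(3,r(tree(R,X),r(0,a))),  h(X,0) = h(R,R).
Decompose h/2: 3 = 3,  X1 = r(tree(R,X),r(0,a)).
Delete trivial equation 3 = 3.
Bind X1 := r(tree(R,X),r(0,a)); no other remaining equation mentions X1.
Decompose h/2: X = R,  0 = R.
Bind X := R; no other remaining equation mentions X. Substituting into the earlier binding gives X1 := r(tree(R,R),r(0,a)).
Bind R := 0. Substituting into the earlier bindings gives X1 := r(tree(0,0),r(0,a)), X := 0.
MGU = { X1 -> r(tree(0,0),r(0,a)), X -> 0, R -> 0 }, so X1 -> r(tree(0,0),r(0,a)).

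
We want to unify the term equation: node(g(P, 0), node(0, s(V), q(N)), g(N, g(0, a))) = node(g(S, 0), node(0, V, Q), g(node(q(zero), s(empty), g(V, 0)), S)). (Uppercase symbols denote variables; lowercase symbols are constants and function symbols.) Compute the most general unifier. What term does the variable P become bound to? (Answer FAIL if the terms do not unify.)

Decompose node/3: g(P, 0) = g(S, 0),  node(0, s(V), q(N)) = node(0, V, Q),  g(N, g(0, a)) = g(node(q(zero), s(empty), g(V, 0)), S).
Decompose g/2: P = S,  0 = 0.
Bind P := S; no other remaining equation mentions P.
Delete trivial equation 0 = 0.
Decompose node/3: 0 = 0,  s(V) = V,  q(N) = Q.
Delete trivial equation 0 = 0.
Occurs check fails: V occurs in s(V); the equation V = s(V) has no finite solution.

FAIL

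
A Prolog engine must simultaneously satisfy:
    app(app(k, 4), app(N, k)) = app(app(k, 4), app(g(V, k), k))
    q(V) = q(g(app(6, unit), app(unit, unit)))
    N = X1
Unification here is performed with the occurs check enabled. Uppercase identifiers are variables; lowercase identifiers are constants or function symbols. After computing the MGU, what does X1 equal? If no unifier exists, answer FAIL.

Decompose app/2: app(k, 4) = app(k, 4),  app(N, k) = app(g(V, k), k).
Delete trivial equation app(k, 4) = app(k, 4).
Decompose app/2: N = g(V, k),  k = k.
Bind N := g(V, k); substituting into the one remaining equation that mentions N gives: g(V, k) = X1.
Delete trivial equation k = k.
Decompose q/1: V = g(app(6, unit), app(unit, unit)).
Bind V := g(app(6, unit), app(unit, unit)); substituting into the remaining equation gives: g(g(app(6, unit), app(unit, unit)), k) = X1. Substituting into the earlier binding gives N := g(g(app(6, unit), app(unit, unit)), k).
Bind X1 := g(g(app(6, unit), app(unit, unit)), k).
MGU = { N = g(g(app(6, unit), app(unit, unit)), k), V = g(app(6, unit), app(unit, unit)), X1 = g(g(app(6, unit), app(unit, unit)), k) }, so X1 = g(g(app(6, unit), app(unit, unit)), k).

g(g(app(6, unit), app(unit, unit)), k)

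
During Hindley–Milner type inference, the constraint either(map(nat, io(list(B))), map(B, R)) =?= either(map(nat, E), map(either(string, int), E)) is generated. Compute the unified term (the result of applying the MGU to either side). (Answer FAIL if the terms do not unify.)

Decompose either/2: map(nat, io(list(B))) =?= map(nat, E),  map(B, R) =?= map(either(string, int), E).
Decompose map/2: nat =?= nat,  io(list(B)) =?= E.
Delete trivial equation nat =?= nat.
Bind E := io(list(B)); substituting into the remaining equation gives: map(B, R) =?= map(either(string, int), io(list(B))).
Decompose map/2: B =?= either(string, int),  R =?= io(list(B)).
Bind B := either(string, int); substituting into the remaining equation gives: R =?= io(list(either(string, int))). Substituting into the earlier binding gives E := io(list(either(string, int))).
Bind R := io(list(either(string, int))).
Applying the MGU to either side gives either(map(nat, io(list(either(string, int)))), map(either(string, int), io(list(either(string, int))))).

either(map(nat, io(list(either(string, int)))), map(either(string, int), io(list(either(string, int)))))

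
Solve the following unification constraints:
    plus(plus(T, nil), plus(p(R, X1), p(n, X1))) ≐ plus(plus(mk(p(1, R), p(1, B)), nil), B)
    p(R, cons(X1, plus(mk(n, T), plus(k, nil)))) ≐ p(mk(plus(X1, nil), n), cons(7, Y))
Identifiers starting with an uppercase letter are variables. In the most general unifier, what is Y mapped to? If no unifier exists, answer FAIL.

Decompose plus/2: plus(T, nil) ≐ plus(mk(p(1, R), p(1, B)), nil),  plus(p(R, X1), p(n, X1)) ≐ B.
Decompose plus/2: T ≐ mk(p(1, R), p(1, B)),  nil ≐ nil.
Bind T := mk(p(1, R), p(1, B)); substituting into the one remaining equation that mentions T gives: p(R, cons(X1, plus(mk(n, mk(p(1, R), p(1, B))), plus(k, nil)))) ≐ p(mk(plus(X1, nil), n), cons(7, Y)).
Delete trivial equation nil ≐ nil.
Bind B := plus(p(R, X1), p(n, X1)); substituting into the remaining equation gives: p(R, cons(X1, plus(mk(n, mk(p(1, R), p(1, plus(p(R, X1), p(n, X1))))), plus(k, nil)))) ≐ p(mk(plus(X1, nil), n), cons(7, Y)). Substituting into the earlier binding gives T := mk(p(1, R), p(1, plus(p(R, X1), p(n, X1)))).
Decompose p/2: R ≐ mk(plus(X1, nil), n),  cons(X1, plus(mk(n, mk(p(1, R), p(1, plus(p(R, X1), p(n, X1))))), plus(k, nil))) ≐ cons(7, Y).
Bind R := mk(plus(X1, nil), n); substituting into the remaining equation gives: cons(X1, plus(mk(n, mk(p(1, mk(plus(X1, nil), n)), p(1, plus(p(mk(plus(X1, nil), n), X1), p(n, X1))))), plus(k, nil))) ≐ cons(7, Y). Substituting into the earlier bindings gives T := mk(p(1, mk(plus(X1, nil), n)), p(1, plus(p(mk(plus(X1, nil), n), X1), p(n, X1)))), B := plus(p(mk(plus(X1, nil), n), X1), p(n, X1)).
Decompose cons/2: X1 ≐ 7,  plus(mk(n, mk(p(1, mk(plus(X1, nil), n)), p(1, plus(p(mk(plus(X1, nil), n), X1), p(n, X1))))), plus(k, nil)) ≐ Y.
Bind X1 := 7; substituting into the remaining equation gives: plus(mk(n, mk(p(1, mk(plus(7, nil), n)), p(1, plus(p(mk(plus(7, nil), n), 7), p(n, 7))))), plus(k, nil)) ≐ Y. Substituting into the earlier bindings gives T := mk(p(1, mk(plus(7, nil), n)), p(1, plus(p(mk(plus(7, nil), n), 7), p(n, 7)))), B := plus(p(mk(plus(7, nil), n), 7), p(n, 7)), R := mk(plus(7, nil), n).
Bind Y := plus(mk(n, mk(p(1, mk(plus(7, nil), n)), p(1, plus(p(mk(plus(7, nil), n), 7), p(n, 7))))), plus(k, nil)).
MGU = { T ↦ mk(p(1, mk(plus(7, nil), n)), p(1, plus(p(mk(plus(7, nil), n), 7), p(n, 7)))), B ↦ plus(p(mk(plus(7, nil), n), 7), p(n, 7)), R ↦ mk(plus(7, nil), n), X1 ↦ 7, Y ↦ plus(mk(n, mk(p(1, mk(plus(7, nil), n)), p(1, plus(p(mk(plus(7, nil), n), 7), p(n, 7))))), plus(k, nil)) }, so Y ↦ plus(mk(n, mk(p(1, mk(plus(7, nil), n)), p(1, plus(p(mk(plus(7, nil), n), 7), p(n, 7))))), plus(k, nil)).

plus(mk(n, mk(p(1, mk(plus(7, nil), n)), p(1, plus(p(mk(plus(7, nil), n), 7), p(n, 7))))), plus(k, nil))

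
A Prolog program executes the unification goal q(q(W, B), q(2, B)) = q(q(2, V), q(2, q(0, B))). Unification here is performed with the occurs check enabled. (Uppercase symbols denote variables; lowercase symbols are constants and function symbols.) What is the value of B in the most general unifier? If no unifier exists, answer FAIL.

FAIL

Decompose q/2: q(W, B) = q(2, V),  q(2, B) = q(2, q(0, B)).
Decompose q/2: W = 2,  B = V.
Bind W := 2; no other remaining equation mentions W.
Bind B := V; substituting into the remaining equation gives: q(2, V) = q(2, q(0, V)).
Decompose q/2: 2 = 2,  V = q(0, V).
Delete trivial equation 2 = 2.
Occurs check fails: V occurs in q(0, V); the equation V = q(0, V) has no finite solution.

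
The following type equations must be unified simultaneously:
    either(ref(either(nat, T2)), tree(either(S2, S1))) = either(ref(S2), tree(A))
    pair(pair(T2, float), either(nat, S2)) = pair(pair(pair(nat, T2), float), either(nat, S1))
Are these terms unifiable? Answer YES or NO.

Decompose either/2: ref(either(nat, T2)) = ref(S2),  tree(either(S2, S1)) = tree(A).
Decompose ref/1: either(nat, T2) = S2.
Bind S2 := either(nat, T2); substituting into the remaining equations gives: tree(either(either(nat, T2), S1)) = tree(A),  pair(pair(T2, float), either(nat, either(nat, T2))) = pair(pair(pair(nat, T2), float), either(nat, S1)).
Decompose tree/1: either(either(nat, T2), S1) = A.
Bind A := either(either(nat, T2), S1); no other remaining equation mentions A.
Decompose pair/2: pair(T2, float) = pair(pair(nat, T2), float),  either(nat, either(nat, T2)) = either(nat, S1).
Decompose pair/2: T2 = pair(nat, T2),  float = float.
Occurs check fails: T2 occurs in pair(nat, T2); the equation T2 = pair(nat, T2) has no finite solution.

NO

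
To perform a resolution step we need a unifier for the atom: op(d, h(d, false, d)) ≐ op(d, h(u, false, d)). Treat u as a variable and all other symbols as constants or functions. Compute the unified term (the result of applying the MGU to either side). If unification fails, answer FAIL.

op(d, h(d, false, d))

Decompose op/2: d ≐ d,  h(d, false, d) ≐ h(u, false, d).
Delete trivial equation d ≐ d.
Decompose h/3: d ≐ u,  false ≐ false,  d ≐ d.
Bind u := d; no other remaining equation mentions u.
Delete trivial equation false ≐ false.
Delete trivial equation d ≐ d.
Applying the MGU to either side gives op(d, h(d, false, d)).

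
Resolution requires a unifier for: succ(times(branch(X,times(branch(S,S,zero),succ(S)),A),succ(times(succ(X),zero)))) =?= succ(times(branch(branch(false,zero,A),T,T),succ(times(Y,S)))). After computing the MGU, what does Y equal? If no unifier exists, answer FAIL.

succ(branch(false,zero,times(branch(zero,zero,zero),succ(zero))))

Decompose succ/1: times(branch(X,times(branch(S,S,zero),succ(S)),A),succ(times(succ(X),zero))) =?= times(branch(branch(false,zero,A),T,T),succ(times(Y,S))).
Decompose times/2: branch(X,times(branch(S,S,zero),succ(S)),A) =?= branch(branch(false,zero,A),T,T),  succ(times(succ(X),zero)) =?= succ(times(Y,S)).
Decompose branch/3: X =?= branch(false,zero,A),  times(branch(S,S,zero),succ(S)) =?= T,  A =?= T.
Bind X := branch(false,zero,A); substituting into the one remaining equation that mentions X gives: succ(times(succ(branch(false,zero,A)),zero)) =?= succ(times(Y,S)).
Bind T := times(branch(S,S,zero),succ(S)); substituting into the one remaining equation that mentions T gives: A =?= times(branch(S,S,zero),succ(S)).
Bind A := times(branch(S,S,zero),succ(S)); substituting into the remaining equation gives: succ(times(succ(branch(false,zero,times(branch(S,S,zero),succ(S)))),zero)) =?= succ(times(Y,S)). Substituting into the earlier binding gives X := branch(false,zero,times(branch(S,S,zero),succ(S))).
Decompose succ/1: times(succ(branch(false,zero,times(branch(S,S,zero),succ(S)))),zero) =?= times(Y,S).
Decompose times/2: succ(branch(false,zero,times(branch(S,S,zero),succ(S)))) =?= Y,  zero =?= S.
Bind Y := succ(branch(false,zero,times(branch(S,S,zero),succ(S)))); no other remaining equation mentions Y.
Bind S := zero. Substituting into the earlier bindings gives X := branch(false,zero,times(branch(zero,zero,zero),succ(zero))), T := times(branch(zero,zero,zero),succ(zero)), A := times(branch(zero,zero,zero),succ(zero)), Y := succ(branch(false,zero,times(branch(zero,zero,zero),succ(zero)))).
MGU = { X := branch(false,zero,times(branch(zero,zero,zero),succ(zero))), T := times(branch(zero,zero,zero),succ(zero)), A := times(branch(zero,zero,zero),succ(zero)), Y := succ(branch(false,zero,times(branch(zero,zero,zero),succ(zero)))), S := zero }, so Y := succ(branch(false,zero,times(branch(zero,zero,zero),succ(zero)))).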